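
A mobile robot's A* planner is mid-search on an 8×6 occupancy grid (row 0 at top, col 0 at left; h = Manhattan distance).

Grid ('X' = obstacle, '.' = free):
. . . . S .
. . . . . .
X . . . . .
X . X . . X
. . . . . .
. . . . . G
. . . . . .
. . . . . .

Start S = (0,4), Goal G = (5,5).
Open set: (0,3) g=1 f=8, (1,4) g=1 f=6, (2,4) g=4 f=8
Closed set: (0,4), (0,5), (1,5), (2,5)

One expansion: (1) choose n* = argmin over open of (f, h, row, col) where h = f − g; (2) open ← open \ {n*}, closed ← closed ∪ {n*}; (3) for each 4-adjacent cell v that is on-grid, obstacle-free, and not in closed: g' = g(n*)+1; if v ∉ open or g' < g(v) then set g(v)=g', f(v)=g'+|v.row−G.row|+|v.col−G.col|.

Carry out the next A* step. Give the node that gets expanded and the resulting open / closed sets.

step 1: expand (1,4) (f=6, h=5) → closed; open now [(0,3) g=1 f=8, (1,3) g=2 f=8, (2,4) g=2 f=6]

expanded=(1,4); open=[(0,3) g=1 f=8, (1,3) g=2 f=8, (2,4) g=2 f=6]; closed=[(0,4), (0,5), (1,4), (1,5), (2,5)]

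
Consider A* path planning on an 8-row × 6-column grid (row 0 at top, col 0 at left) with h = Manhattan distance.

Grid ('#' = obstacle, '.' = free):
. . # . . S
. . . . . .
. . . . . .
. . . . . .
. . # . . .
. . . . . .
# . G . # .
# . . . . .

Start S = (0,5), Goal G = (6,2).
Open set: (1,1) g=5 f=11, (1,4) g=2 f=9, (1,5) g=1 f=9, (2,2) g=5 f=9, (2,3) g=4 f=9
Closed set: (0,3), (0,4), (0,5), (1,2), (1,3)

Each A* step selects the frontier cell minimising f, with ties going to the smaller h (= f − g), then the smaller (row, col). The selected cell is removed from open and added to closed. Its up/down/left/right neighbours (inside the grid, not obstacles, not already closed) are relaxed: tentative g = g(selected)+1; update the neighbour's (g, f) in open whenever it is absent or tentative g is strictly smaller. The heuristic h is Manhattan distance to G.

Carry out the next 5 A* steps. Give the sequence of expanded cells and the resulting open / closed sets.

step 1: expand (2,2) (f=9, h=4) → closed; open now [(1,1) g=5 f=11, (1,4) g=2 f=9, (1,5) g=1 f=9, (2,1) g=6 f=11, (2,3) g=4 f=9, (3,2) g=6 f=9]
step 2: expand (3,2) (f=9, h=3) → closed; open now [(1,1) g=5 f=11, (1,4) g=2 f=9, (1,5) g=1 f=9, (2,1) g=6 f=11, (2,3) g=4 f=9, (3,1) g=7 f=11, (3,3) g=7 f=11]
step 3: expand (2,3) (f=9, h=5) → closed; open now [(1,1) g=5 f=11, (1,4) g=2 f=9, (1,5) g=1 f=9, (2,1) g=6 f=11, (2,4) g=5 f=11, (3,1) g=7 f=11, (3,3) g=5 f=9]
step 4: expand (3,3) (f=9, h=4) → closed; open now [(1,1) g=5 f=11, (1,4) g=2 f=9, (1,5) g=1 f=9, (2,1) g=6 f=11, (2,4) g=5 f=11, (3,1) g=7 f=11, (3,4) g=6 f=11, (4,3) g=6 f=9]
step 5: expand (4,3) (f=9, h=3) → closed; open now [(1,1) g=5 f=11, (1,4) g=2 f=9, (1,5) g=1 f=9, (2,1) g=6 f=11, (2,4) g=5 f=11, (3,1) g=7 f=11, (3,4) g=6 f=11, (4,4) g=7 f=11, (5,3) g=7 f=9]

order=[(2,2) → (3,2) → (2,3) → (3,3) → (4,3)]; open=[(1,1) g=5 f=11, (1,4) g=2 f=9, (1,5) g=1 f=9, (2,1) g=6 f=11, (2,4) g=5 f=11, (3,1) g=7 f=11, (3,4) g=6 f=11, (4,4) g=7 f=11, (5,3) g=7 f=9]; closed=[(0,3), (0,4), (0,5), (1,2), (1,3), (2,2), (2,3), (3,2), (3,3), (4,3)]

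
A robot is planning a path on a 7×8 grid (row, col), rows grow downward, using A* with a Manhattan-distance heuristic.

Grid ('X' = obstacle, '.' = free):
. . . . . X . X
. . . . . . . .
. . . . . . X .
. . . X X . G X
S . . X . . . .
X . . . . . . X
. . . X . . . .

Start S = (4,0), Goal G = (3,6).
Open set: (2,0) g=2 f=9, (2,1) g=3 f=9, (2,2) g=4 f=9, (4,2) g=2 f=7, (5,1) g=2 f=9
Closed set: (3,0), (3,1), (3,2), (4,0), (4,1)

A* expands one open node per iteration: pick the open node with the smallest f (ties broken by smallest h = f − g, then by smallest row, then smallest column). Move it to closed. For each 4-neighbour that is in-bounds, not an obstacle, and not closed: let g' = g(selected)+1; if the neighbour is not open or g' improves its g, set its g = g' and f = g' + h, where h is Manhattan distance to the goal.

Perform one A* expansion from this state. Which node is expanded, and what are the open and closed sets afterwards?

expanded=(4,2); open=[(2,0) g=2 f=9, (2,1) g=3 f=9, (2,2) g=4 f=9, (5,1) g=2 f=9, (5,2) g=3 f=9]; closed=[(3,0), (3,1), (3,2), (4,0), (4,1), (4,2)]

step 1: expand (4,2) (f=7, h=5) → closed; open now [(2,0) g=2 f=9, (2,1) g=3 f=9, (2,2) g=4 f=9, (5,1) g=2 f=9, (5,2) g=3 f=9]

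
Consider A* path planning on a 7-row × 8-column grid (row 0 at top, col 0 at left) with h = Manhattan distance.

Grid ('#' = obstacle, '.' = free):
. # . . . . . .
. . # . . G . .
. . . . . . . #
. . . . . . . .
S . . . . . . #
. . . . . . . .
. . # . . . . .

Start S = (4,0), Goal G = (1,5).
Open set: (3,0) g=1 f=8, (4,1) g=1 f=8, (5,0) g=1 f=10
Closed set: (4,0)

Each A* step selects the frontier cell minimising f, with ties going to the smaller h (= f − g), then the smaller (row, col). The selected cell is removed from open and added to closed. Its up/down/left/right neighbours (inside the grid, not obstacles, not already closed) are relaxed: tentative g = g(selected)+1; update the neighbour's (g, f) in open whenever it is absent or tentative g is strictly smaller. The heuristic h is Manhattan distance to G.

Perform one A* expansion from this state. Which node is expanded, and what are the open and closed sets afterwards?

expanded=(3,0); open=[(2,0) g=2 f=8, (3,1) g=2 f=8, (4,1) g=1 f=8, (5,0) g=1 f=10]; closed=[(3,0), (4,0)]

step 1: expand (3,0) (f=8, h=7) → closed; open now [(2,0) g=2 f=8, (3,1) g=2 f=8, (4,1) g=1 f=8, (5,0) g=1 f=10]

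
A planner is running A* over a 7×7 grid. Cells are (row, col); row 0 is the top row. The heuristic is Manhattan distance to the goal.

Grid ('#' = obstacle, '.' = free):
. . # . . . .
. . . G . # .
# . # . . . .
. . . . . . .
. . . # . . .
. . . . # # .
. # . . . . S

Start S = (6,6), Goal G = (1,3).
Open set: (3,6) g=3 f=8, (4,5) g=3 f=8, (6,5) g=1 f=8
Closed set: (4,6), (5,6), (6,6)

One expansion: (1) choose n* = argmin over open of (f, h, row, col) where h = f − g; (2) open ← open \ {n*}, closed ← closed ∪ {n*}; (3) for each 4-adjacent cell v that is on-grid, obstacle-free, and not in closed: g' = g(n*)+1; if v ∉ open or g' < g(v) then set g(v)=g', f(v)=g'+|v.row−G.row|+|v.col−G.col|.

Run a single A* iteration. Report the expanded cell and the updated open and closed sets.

step 1: expand (3,6) (f=8, h=5) → closed; open now [(2,6) g=4 f=8, (3,5) g=4 f=8, (4,5) g=3 f=8, (6,5) g=1 f=8]

expanded=(3,6); open=[(2,6) g=4 f=8, (3,5) g=4 f=8, (4,5) g=3 f=8, (6,5) g=1 f=8]; closed=[(3,6), (4,6), (5,6), (6,6)]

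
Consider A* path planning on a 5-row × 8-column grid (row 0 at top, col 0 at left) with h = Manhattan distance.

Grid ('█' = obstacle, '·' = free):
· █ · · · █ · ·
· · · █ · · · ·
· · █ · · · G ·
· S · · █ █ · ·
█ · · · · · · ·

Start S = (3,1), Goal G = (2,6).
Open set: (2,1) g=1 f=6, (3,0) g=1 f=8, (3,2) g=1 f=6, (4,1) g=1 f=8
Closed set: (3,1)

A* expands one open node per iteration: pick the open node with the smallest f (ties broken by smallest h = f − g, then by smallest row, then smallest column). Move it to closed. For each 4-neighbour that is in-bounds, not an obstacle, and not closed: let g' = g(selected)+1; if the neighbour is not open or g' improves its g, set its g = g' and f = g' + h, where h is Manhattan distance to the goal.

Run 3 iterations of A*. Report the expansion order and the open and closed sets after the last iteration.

step 1: expand (2,1) (f=6, h=5) → closed; open now [(1,1) g=2 f=8, (2,0) g=2 f=8, (3,0) g=1 f=8, (3,2) g=1 f=6, (4,1) g=1 f=8]
step 2: expand (3,2) (f=6, h=5) → closed; open now [(1,1) g=2 f=8, (2,0) g=2 f=8, (3,0) g=1 f=8, (3,3) g=2 f=6, (4,1) g=1 f=8, (4,2) g=2 f=8]
step 3: expand (3,3) (f=6, h=4) → closed; open now [(1,1) g=2 f=8, (2,0) g=2 f=8, (2,3) g=3 f=6, (3,0) g=1 f=8, (4,1) g=1 f=8, (4,2) g=2 f=8, (4,3) g=3 f=8]

order=[(2,1) → (3,2) → (3,3)]; open=[(1,1) g=2 f=8, (2,0) g=2 f=8, (2,3) g=3 f=6, (3,0) g=1 f=8, (4,1) g=1 f=8, (4,2) g=2 f=8, (4,3) g=3 f=8]; closed=[(2,1), (3,1), (3,2), (3,3)]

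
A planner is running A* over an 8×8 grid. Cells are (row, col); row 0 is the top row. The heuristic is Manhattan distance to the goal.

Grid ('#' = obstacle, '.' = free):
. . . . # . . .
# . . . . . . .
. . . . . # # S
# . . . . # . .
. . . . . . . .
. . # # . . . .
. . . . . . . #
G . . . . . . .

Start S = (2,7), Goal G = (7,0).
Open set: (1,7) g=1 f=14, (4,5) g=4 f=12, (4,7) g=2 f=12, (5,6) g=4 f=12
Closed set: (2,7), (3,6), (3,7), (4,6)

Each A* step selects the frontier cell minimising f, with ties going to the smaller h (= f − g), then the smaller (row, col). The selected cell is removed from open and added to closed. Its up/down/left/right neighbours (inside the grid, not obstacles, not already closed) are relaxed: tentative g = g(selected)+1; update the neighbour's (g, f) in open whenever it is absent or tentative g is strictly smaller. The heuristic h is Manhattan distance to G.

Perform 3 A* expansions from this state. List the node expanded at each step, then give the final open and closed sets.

step 1: expand (4,5) (f=12, h=8) → closed; open now [(1,7) g=1 f=14, (4,4) g=5 f=12, (4,7) g=2 f=12, (5,5) g=5 f=12, (5,6) g=4 f=12]
step 2: expand (4,4) (f=12, h=7) → closed; open now [(1,7) g=1 f=14, (3,4) g=6 f=14, (4,3) g=6 f=12, (4,7) g=2 f=12, (5,4) g=6 f=12, (5,5) g=5 f=12, (5,6) g=4 f=12]
step 3: expand (4,3) (f=12, h=6) → closed; open now [(1,7) g=1 f=14, (3,3) g=7 f=14, (3,4) g=6 f=14, (4,2) g=7 f=12, (4,7) g=2 f=12, (5,4) g=6 f=12, (5,5) g=5 f=12, (5,6) g=4 f=12]

order=[(4,5) → (4,4) → (4,3)]; open=[(1,7) g=1 f=14, (3,3) g=7 f=14, (3,4) g=6 f=14, (4,2) g=7 f=12, (4,7) g=2 f=12, (5,4) g=6 f=12, (5,5) g=5 f=12, (5,6) g=4 f=12]; closed=[(2,7), (3,6), (3,7), (4,3), (4,4), (4,5), (4,6)]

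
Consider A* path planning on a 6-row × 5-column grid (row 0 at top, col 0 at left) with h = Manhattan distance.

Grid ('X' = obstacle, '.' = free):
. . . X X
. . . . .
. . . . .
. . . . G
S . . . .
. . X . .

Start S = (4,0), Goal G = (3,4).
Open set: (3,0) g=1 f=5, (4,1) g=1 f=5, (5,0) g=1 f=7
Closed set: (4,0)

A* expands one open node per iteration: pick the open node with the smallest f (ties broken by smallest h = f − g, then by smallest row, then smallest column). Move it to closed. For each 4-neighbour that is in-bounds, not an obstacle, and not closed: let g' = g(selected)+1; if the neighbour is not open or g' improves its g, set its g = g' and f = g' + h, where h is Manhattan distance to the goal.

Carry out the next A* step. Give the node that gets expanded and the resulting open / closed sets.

step 1: expand (3,0) (f=5, h=4) → closed; open now [(2,0) g=2 f=7, (3,1) g=2 f=5, (4,1) g=1 f=5, (5,0) g=1 f=7]

expanded=(3,0); open=[(2,0) g=2 f=7, (3,1) g=2 f=5, (4,1) g=1 f=5, (5,0) g=1 f=7]; closed=[(3,0), (4,0)]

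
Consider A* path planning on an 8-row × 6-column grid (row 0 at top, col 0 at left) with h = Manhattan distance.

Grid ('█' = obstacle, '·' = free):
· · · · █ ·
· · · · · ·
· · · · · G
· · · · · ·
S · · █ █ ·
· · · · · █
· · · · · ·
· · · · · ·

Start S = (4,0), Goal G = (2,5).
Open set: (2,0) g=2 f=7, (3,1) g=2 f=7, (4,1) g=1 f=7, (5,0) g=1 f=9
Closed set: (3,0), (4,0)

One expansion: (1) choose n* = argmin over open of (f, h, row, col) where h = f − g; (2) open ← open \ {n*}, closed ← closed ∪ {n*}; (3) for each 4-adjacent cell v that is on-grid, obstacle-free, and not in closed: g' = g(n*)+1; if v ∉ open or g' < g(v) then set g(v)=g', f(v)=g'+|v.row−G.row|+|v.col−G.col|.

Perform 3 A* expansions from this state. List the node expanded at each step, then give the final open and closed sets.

order=[(2,0) → (2,1) → (2,2)]; open=[(1,0) g=3 f=9, (1,1) g=4 f=9, (1,2) g=5 f=9, (2,3) g=5 f=7, (3,1) g=2 f=7, (3,2) g=5 f=9, (4,1) g=1 f=7, (5,0) g=1 f=9]; closed=[(2,0), (2,1), (2,2), (3,0), (4,0)]

step 1: expand (2,0) (f=7, h=5) → closed; open now [(1,0) g=3 f=9, (2,1) g=3 f=7, (3,1) g=2 f=7, (4,1) g=1 f=7, (5,0) g=1 f=9]
step 2: expand (2,1) (f=7, h=4) → closed; open now [(1,0) g=3 f=9, (1,1) g=4 f=9, (2,2) g=4 f=7, (3,1) g=2 f=7, (4,1) g=1 f=7, (5,0) g=1 f=9]
step 3: expand (2,2) (f=7, h=3) → closed; open now [(1,0) g=3 f=9, (1,1) g=4 f=9, (1,2) g=5 f=9, (2,3) g=5 f=7, (3,1) g=2 f=7, (3,2) g=5 f=9, (4,1) g=1 f=7, (5,0) g=1 f=9]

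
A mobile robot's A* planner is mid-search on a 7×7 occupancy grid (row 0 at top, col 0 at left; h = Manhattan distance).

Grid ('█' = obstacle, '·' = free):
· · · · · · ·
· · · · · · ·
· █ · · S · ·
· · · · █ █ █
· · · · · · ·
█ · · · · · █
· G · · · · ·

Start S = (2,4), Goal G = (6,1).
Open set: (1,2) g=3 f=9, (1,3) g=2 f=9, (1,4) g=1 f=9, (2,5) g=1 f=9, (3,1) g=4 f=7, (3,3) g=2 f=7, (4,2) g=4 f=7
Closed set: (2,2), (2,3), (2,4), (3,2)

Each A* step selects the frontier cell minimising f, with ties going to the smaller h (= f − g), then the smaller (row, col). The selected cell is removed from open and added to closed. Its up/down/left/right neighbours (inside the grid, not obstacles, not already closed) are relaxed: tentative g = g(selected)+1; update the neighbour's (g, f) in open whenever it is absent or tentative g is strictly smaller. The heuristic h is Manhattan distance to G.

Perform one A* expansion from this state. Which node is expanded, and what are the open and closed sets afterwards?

step 1: expand (3,1) (f=7, h=3) → closed; open now [(1,2) g=3 f=9, (1,3) g=2 f=9, (1,4) g=1 f=9, (2,5) g=1 f=9, (3,0) g=5 f=9, (3,3) g=2 f=7, (4,1) g=5 f=7, (4,2) g=4 f=7]

expanded=(3,1); open=[(1,2) g=3 f=9, (1,3) g=2 f=9, (1,4) g=1 f=9, (2,5) g=1 f=9, (3,0) g=5 f=9, (3,3) g=2 f=7, (4,1) g=5 f=7, (4,2) g=4 f=7]; closed=[(2,2), (2,3), (2,4), (3,1), (3,2)]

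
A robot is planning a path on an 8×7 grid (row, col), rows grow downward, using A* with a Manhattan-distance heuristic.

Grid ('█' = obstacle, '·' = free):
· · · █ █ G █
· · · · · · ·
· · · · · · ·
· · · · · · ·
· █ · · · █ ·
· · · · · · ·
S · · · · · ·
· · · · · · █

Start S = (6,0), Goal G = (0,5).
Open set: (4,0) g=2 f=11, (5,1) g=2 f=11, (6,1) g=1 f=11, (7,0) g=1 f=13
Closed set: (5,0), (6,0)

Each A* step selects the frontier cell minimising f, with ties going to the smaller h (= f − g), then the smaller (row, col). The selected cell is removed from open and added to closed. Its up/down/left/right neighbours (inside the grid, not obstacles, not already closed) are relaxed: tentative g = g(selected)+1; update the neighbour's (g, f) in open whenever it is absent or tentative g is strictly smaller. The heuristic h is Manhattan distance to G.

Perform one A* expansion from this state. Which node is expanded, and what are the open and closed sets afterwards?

expanded=(4,0); open=[(3,0) g=3 f=11, (5,1) g=2 f=11, (6,1) g=1 f=11, (7,0) g=1 f=13]; closed=[(4,0), (5,0), (6,0)]

step 1: expand (4,0) (f=11, h=9) → closed; open now [(3,0) g=3 f=11, (5,1) g=2 f=11, (6,1) g=1 f=11, (7,0) g=1 f=13]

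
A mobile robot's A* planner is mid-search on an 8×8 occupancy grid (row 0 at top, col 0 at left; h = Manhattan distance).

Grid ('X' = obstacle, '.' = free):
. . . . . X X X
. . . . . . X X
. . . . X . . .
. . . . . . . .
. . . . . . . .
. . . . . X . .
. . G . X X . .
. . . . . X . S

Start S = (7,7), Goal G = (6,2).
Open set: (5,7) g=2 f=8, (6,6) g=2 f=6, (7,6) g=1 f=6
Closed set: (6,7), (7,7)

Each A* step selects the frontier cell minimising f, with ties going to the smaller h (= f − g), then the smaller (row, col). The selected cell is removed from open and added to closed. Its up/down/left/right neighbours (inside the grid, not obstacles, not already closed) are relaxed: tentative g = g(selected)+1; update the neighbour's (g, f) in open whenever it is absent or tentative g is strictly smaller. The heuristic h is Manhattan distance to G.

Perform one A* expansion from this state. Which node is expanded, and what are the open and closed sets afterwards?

step 1: expand (6,6) (f=6, h=4) → closed; open now [(5,6) g=3 f=8, (5,7) g=2 f=8, (7,6) g=1 f=6]

expanded=(6,6); open=[(5,6) g=3 f=8, (5,7) g=2 f=8, (7,6) g=1 f=6]; closed=[(6,6), (6,7), (7,7)]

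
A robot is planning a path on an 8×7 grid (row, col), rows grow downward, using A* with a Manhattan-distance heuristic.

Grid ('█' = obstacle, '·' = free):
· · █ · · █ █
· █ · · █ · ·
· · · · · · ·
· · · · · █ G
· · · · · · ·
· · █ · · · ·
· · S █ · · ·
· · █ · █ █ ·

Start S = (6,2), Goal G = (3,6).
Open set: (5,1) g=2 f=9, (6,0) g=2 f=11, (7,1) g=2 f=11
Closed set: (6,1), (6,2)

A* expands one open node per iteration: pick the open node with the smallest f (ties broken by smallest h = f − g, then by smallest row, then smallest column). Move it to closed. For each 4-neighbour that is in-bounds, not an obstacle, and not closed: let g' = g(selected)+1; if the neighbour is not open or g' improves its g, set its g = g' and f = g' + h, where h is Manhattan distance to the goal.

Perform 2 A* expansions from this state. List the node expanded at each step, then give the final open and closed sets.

order=[(5,1) → (4,1)]; open=[(3,1) g=4 f=9, (4,0) g=4 f=11, (4,2) g=4 f=9, (5,0) g=3 f=11, (6,0) g=2 f=11, (7,1) g=2 f=11]; closed=[(4,1), (5,1), (6,1), (6,2)]

step 1: expand (5,1) (f=9, h=7) → closed; open now [(4,1) g=3 f=9, (5,0) g=3 f=11, (6,0) g=2 f=11, (7,1) g=2 f=11]
step 2: expand (4,1) (f=9, h=6) → closed; open now [(3,1) g=4 f=9, (4,0) g=4 f=11, (4,2) g=4 f=9, (5,0) g=3 f=11, (6,0) g=2 f=11, (7,1) g=2 f=11]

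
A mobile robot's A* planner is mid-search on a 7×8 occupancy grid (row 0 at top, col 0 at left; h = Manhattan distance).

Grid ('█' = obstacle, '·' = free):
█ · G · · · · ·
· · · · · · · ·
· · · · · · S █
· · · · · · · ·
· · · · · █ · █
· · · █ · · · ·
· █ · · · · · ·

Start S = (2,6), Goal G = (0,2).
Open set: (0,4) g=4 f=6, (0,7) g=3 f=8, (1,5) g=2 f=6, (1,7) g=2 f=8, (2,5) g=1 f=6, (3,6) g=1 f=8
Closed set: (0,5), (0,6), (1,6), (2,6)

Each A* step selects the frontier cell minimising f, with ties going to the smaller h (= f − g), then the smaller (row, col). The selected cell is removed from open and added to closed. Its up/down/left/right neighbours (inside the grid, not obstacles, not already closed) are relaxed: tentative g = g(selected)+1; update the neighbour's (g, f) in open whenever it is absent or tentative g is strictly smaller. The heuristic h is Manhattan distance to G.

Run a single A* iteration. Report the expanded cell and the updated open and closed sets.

expanded=(0,4); open=[(0,3) g=5 f=6, (0,7) g=3 f=8, (1,4) g=5 f=8, (1,5) g=2 f=6, (1,7) g=2 f=8, (2,5) g=1 f=6, (3,6) g=1 f=8]; closed=[(0,4), (0,5), (0,6), (1,6), (2,6)]

step 1: expand (0,4) (f=6, h=2) → closed; open now [(0,3) g=5 f=6, (0,7) g=3 f=8, (1,4) g=5 f=8, (1,5) g=2 f=6, (1,7) g=2 f=8, (2,5) g=1 f=6, (3,6) g=1 f=8]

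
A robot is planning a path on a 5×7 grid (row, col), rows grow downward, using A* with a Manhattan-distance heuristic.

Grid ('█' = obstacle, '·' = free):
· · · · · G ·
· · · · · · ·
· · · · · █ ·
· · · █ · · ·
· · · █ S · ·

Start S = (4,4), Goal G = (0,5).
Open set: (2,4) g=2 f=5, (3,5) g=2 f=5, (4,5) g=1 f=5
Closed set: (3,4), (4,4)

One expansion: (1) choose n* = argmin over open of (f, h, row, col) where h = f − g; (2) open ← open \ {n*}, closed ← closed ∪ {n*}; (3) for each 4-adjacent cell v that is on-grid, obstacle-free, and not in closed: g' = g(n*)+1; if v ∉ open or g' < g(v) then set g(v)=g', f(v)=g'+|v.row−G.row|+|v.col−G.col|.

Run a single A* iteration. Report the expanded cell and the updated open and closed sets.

expanded=(2,4); open=[(1,4) g=3 f=5, (2,3) g=3 f=7, (3,5) g=2 f=5, (4,5) g=1 f=5]; closed=[(2,4), (3,4), (4,4)]

step 1: expand (2,4) (f=5, h=3) → closed; open now [(1,4) g=3 f=5, (2,3) g=3 f=7, (3,5) g=2 f=5, (4,5) g=1 f=5]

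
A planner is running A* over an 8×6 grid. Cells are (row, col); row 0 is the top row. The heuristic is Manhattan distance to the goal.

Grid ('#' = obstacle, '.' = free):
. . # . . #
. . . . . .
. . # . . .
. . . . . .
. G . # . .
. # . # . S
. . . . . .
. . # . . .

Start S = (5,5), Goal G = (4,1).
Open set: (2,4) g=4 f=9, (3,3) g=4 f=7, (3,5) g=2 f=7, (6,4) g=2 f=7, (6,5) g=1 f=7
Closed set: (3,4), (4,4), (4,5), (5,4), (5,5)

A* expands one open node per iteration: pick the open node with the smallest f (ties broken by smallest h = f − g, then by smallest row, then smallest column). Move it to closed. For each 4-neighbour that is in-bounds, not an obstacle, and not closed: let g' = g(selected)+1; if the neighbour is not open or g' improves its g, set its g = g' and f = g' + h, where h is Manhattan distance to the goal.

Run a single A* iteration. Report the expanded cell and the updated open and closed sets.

step 1: expand (3,3) (f=7, h=3) → closed; open now [(2,3) g=5 f=9, (2,4) g=4 f=9, (3,2) g=5 f=7, (3,5) g=2 f=7, (6,4) g=2 f=7, (6,5) g=1 f=7]

expanded=(3,3); open=[(2,3) g=5 f=9, (2,4) g=4 f=9, (3,2) g=5 f=7, (3,5) g=2 f=7, (6,4) g=2 f=7, (6,5) g=1 f=7]; closed=[(3,3), (3,4), (4,4), (4,5), (5,4), (5,5)]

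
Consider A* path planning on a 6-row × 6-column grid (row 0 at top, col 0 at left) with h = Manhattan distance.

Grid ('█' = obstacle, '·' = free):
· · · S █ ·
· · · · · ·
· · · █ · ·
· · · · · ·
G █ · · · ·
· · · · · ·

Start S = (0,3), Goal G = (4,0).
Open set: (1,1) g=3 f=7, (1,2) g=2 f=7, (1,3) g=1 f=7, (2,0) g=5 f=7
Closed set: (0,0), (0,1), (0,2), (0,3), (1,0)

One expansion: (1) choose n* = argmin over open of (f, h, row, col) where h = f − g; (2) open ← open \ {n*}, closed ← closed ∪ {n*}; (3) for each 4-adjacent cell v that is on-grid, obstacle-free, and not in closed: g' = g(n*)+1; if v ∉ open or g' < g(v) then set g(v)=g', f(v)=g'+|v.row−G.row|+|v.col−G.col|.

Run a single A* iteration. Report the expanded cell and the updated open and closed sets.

expanded=(2,0); open=[(1,1) g=3 f=7, (1,2) g=2 f=7, (1,3) g=1 f=7, (2,1) g=6 f=9, (3,0) g=6 f=7]; closed=[(0,0), (0,1), (0,2), (0,3), (1,0), (2,0)]

step 1: expand (2,0) (f=7, h=2) → closed; open now [(1,1) g=3 f=7, (1,2) g=2 f=7, (1,3) g=1 f=7, (2,1) g=6 f=9, (3,0) g=6 f=7]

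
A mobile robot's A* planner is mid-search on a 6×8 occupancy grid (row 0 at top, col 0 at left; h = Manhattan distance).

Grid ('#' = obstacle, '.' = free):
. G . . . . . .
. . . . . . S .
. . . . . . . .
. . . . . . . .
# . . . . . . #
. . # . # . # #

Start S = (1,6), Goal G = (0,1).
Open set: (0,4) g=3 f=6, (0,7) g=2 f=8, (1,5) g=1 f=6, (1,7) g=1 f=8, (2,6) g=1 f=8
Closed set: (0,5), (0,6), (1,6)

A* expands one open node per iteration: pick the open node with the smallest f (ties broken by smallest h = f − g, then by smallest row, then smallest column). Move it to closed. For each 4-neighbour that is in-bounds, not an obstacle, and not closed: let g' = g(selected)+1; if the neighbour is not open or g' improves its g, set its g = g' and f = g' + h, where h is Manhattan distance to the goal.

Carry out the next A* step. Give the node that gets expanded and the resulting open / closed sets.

expanded=(0,4); open=[(0,3) g=4 f=6, (0,7) g=2 f=8, (1,4) g=4 f=8, (1,5) g=1 f=6, (1,7) g=1 f=8, (2,6) g=1 f=8]; closed=[(0,4), (0,5), (0,6), (1,6)]

step 1: expand (0,4) (f=6, h=3) → closed; open now [(0,3) g=4 f=6, (0,7) g=2 f=8, (1,4) g=4 f=8, (1,5) g=1 f=6, (1,7) g=1 f=8, (2,6) g=1 f=8]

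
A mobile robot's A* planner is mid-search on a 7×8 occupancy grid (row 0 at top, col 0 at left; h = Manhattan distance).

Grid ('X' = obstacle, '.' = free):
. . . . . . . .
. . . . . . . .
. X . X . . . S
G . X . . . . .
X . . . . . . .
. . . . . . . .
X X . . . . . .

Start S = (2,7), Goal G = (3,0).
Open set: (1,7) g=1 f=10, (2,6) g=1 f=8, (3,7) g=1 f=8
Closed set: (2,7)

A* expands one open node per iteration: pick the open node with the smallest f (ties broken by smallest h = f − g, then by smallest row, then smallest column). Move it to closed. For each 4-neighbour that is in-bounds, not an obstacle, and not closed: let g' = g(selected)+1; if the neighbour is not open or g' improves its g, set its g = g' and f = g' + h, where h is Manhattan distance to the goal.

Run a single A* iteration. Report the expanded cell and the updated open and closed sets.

expanded=(2,6); open=[(1,6) g=2 f=10, (1,7) g=1 f=10, (2,5) g=2 f=8, (3,6) g=2 f=8, (3,7) g=1 f=8]; closed=[(2,6), (2,7)]

step 1: expand (2,6) (f=8, h=7) → closed; open now [(1,6) g=2 f=10, (1,7) g=1 f=10, (2,5) g=2 f=8, (3,6) g=2 f=8, (3,7) g=1 f=8]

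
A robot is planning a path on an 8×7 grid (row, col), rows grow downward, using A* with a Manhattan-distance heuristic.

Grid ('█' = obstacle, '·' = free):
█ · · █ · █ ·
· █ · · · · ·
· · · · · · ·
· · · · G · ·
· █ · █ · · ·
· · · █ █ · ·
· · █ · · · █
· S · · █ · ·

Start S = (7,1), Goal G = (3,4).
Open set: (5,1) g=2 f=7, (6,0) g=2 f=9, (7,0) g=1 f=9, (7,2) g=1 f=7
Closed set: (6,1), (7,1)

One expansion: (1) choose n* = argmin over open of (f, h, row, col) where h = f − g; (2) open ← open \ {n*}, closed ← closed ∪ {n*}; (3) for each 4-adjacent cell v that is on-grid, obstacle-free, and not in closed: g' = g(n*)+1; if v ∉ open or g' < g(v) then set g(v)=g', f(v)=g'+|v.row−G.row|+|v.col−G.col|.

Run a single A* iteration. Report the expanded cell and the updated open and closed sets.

expanded=(5,1); open=[(5,0) g=3 f=9, (5,2) g=3 f=7, (6,0) g=2 f=9, (7,0) g=1 f=9, (7,2) g=1 f=7]; closed=[(5,1), (6,1), (7,1)]

step 1: expand (5,1) (f=7, h=5) → closed; open now [(5,0) g=3 f=9, (5,2) g=3 f=7, (6,0) g=2 f=9, (7,0) g=1 f=9, (7,2) g=1 f=7]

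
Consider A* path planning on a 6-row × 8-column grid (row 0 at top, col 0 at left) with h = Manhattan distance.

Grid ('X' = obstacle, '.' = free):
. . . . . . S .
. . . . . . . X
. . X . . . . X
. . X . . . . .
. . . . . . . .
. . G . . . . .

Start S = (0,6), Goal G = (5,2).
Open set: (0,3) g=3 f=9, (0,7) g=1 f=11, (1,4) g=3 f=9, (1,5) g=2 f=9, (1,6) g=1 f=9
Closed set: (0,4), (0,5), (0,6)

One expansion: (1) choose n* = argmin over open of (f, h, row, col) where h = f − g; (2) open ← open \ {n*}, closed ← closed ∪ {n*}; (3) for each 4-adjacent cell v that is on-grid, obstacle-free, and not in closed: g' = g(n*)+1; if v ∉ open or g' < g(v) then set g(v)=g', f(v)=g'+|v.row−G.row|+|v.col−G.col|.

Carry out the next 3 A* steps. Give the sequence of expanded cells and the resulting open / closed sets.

step 1: expand (0,3) (f=9, h=6) → closed; open now [(0,2) g=4 f=9, (0,7) g=1 f=11, (1,3) g=4 f=9, (1,4) g=3 f=9, (1,5) g=2 f=9, (1,6) g=1 f=9]
step 2: expand (0,2) (f=9, h=5) → closed; open now [(0,1) g=5 f=11, (0,7) g=1 f=11, (1,2) g=5 f=9, (1,3) g=4 f=9, (1,4) g=3 f=9, (1,5) g=2 f=9, (1,6) g=1 f=9]
step 3: expand (1,2) (f=9, h=4) → closed; open now [(0,1) g=5 f=11, (0,7) g=1 f=11, (1,1) g=6 f=11, (1,3) g=4 f=9, (1,4) g=3 f=9, (1,5) g=2 f=9, (1,6) g=1 f=9]

order=[(0,3) → (0,2) → (1,2)]; open=[(0,1) g=5 f=11, (0,7) g=1 f=11, (1,1) g=6 f=11, (1,3) g=4 f=9, (1,4) g=3 f=9, (1,5) g=2 f=9, (1,6) g=1 f=9]; closed=[(0,2), (0,3), (0,4), (0,5), (0,6), (1,2)]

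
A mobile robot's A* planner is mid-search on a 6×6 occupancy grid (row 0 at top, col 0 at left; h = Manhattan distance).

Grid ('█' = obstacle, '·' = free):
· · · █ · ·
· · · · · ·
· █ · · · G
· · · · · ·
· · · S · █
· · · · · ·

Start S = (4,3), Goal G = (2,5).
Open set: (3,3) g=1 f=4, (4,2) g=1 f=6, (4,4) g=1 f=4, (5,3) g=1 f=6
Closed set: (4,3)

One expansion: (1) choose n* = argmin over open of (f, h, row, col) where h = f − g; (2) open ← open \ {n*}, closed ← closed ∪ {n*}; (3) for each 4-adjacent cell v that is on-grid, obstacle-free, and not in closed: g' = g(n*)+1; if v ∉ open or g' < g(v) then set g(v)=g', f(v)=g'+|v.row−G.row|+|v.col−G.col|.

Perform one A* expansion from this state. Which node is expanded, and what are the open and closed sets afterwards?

expanded=(3,3); open=[(2,3) g=2 f=4, (3,2) g=2 f=6, (3,4) g=2 f=4, (4,2) g=1 f=6, (4,4) g=1 f=4, (5,3) g=1 f=6]; closed=[(3,3), (4,3)]

step 1: expand (3,3) (f=4, h=3) → closed; open now [(2,3) g=2 f=4, (3,2) g=2 f=6, (3,4) g=2 f=4, (4,2) g=1 f=6, (4,4) g=1 f=4, (5,3) g=1 f=6]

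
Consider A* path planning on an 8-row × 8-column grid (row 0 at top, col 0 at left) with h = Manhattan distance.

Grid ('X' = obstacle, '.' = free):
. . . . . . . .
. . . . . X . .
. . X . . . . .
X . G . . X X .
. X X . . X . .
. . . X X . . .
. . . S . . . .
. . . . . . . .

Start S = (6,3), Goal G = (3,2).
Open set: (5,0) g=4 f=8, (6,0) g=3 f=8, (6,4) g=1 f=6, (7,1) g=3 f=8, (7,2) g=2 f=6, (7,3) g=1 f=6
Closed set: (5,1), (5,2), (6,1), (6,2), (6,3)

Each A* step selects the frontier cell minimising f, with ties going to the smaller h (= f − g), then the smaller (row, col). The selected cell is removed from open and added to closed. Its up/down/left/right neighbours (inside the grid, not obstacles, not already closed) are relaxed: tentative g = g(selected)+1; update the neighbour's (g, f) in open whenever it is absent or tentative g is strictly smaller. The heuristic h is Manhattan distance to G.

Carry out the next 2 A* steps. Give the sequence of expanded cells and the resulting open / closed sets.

step 1: expand (7,2) (f=6, h=4) → closed; open now [(5,0) g=4 f=8, (6,0) g=3 f=8, (6,4) g=1 f=6, (7,1) g=3 f=8, (7,3) g=1 f=6]
step 2: expand (6,4) (f=6, h=5) → closed; open now [(5,0) g=4 f=8, (6,0) g=3 f=8, (6,5) g=2 f=8, (7,1) g=3 f=8, (7,3) g=1 f=6, (7,4) g=2 f=8]

order=[(7,2) → (6,4)]; open=[(5,0) g=4 f=8, (6,0) g=3 f=8, (6,5) g=2 f=8, (7,1) g=3 f=8, (7,3) g=1 f=6, (7,4) g=2 f=8]; closed=[(5,1), (5,2), (6,1), (6,2), (6,3), (6,4), (7,2)]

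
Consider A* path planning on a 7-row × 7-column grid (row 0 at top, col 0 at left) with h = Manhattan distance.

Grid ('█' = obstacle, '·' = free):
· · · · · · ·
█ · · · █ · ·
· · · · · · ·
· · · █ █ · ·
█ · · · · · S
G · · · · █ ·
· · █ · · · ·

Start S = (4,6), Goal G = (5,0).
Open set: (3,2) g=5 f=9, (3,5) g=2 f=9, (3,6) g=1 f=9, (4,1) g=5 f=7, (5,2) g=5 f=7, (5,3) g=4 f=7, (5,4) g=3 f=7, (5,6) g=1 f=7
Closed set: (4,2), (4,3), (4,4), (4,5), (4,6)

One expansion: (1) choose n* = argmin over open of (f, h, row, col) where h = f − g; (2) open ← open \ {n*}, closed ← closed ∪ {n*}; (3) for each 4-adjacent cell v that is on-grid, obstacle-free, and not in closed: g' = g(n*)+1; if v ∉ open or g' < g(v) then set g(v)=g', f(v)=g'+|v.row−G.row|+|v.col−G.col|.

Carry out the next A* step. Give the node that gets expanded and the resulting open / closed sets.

step 1: expand (4,1) (f=7, h=2) → closed; open now [(3,1) g=6 f=9, (3,2) g=5 f=9, (3,5) g=2 f=9, (3,6) g=1 f=9, (5,1) g=6 f=7, (5,2) g=5 f=7, (5,3) g=4 f=7, (5,4) g=3 f=7, (5,6) g=1 f=7]

expanded=(4,1); open=[(3,1) g=6 f=9, (3,2) g=5 f=9, (3,5) g=2 f=9, (3,6) g=1 f=9, (5,1) g=6 f=7, (5,2) g=5 f=7, (5,3) g=4 f=7, (5,4) g=3 f=7, (5,6) g=1 f=7]; closed=[(4,1), (4,2), (4,3), (4,4), (4,5), (4,6)]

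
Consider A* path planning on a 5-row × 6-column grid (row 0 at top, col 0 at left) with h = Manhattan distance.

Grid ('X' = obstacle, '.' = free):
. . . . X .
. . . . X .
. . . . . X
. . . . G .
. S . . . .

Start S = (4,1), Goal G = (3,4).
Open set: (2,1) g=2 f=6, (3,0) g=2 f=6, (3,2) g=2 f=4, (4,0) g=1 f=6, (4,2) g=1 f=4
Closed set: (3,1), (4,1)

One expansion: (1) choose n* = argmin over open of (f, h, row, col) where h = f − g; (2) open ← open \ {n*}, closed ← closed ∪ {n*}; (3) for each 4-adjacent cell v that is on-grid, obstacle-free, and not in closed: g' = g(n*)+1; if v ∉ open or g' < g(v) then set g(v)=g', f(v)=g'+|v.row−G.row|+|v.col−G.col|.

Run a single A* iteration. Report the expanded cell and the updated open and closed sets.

step 1: expand (3,2) (f=4, h=2) → closed; open now [(2,1) g=2 f=6, (2,2) g=3 f=6, (3,0) g=2 f=6, (3,3) g=3 f=4, (4,0) g=1 f=6, (4,2) g=1 f=4]

expanded=(3,2); open=[(2,1) g=2 f=6, (2,2) g=3 f=6, (3,0) g=2 f=6, (3,3) g=3 f=4, (4,0) g=1 f=6, (4,2) g=1 f=4]; closed=[(3,1), (3,2), (4,1)]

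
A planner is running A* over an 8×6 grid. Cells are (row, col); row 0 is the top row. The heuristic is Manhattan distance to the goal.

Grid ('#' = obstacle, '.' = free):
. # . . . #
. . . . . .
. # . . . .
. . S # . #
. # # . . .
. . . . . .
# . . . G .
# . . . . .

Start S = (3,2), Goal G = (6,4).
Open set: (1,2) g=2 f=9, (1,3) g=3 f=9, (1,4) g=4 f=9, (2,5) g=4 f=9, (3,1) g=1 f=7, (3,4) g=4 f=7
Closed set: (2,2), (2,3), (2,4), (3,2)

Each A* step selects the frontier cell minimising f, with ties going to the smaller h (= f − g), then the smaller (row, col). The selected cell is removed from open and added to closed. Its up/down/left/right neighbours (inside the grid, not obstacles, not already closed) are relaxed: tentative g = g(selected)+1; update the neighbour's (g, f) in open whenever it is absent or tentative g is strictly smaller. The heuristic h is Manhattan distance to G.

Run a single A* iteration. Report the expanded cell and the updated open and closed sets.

step 1: expand (3,4) (f=7, h=3) → closed; open now [(1,2) g=2 f=9, (1,3) g=3 f=9, (1,4) g=4 f=9, (2,5) g=4 f=9, (3,1) g=1 f=7, (4,4) g=5 f=7]

expanded=(3,4); open=[(1,2) g=2 f=9, (1,3) g=3 f=9, (1,4) g=4 f=9, (2,5) g=4 f=9, (3,1) g=1 f=7, (4,4) g=5 f=7]; closed=[(2,2), (2,3), (2,4), (3,2), (3,4)]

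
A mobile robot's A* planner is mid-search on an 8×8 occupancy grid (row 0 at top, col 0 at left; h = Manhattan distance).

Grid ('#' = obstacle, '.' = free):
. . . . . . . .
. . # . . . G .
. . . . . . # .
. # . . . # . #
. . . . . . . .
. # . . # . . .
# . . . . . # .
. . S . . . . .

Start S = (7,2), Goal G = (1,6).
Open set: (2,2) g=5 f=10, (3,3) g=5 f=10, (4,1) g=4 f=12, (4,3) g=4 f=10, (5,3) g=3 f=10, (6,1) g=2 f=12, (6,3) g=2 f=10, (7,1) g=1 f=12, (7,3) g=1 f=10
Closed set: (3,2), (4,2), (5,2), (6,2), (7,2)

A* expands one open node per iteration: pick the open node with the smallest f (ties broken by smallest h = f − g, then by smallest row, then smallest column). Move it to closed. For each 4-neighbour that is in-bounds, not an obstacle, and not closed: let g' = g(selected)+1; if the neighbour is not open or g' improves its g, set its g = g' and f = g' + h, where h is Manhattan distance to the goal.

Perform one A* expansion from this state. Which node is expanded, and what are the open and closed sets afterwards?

expanded=(2,2); open=[(2,1) g=6 f=12, (2,3) g=6 f=10, (3,3) g=5 f=10, (4,1) g=4 f=12, (4,3) g=4 f=10, (5,3) g=3 f=10, (6,1) g=2 f=12, (6,3) g=2 f=10, (7,1) g=1 f=12, (7,3) g=1 f=10]; closed=[(2,2), (3,2), (4,2), (5,2), (6,2), (7,2)]

step 1: expand (2,2) (f=10, h=5) → closed; open now [(2,1) g=6 f=12, (2,3) g=6 f=10, (3,3) g=5 f=10, (4,1) g=4 f=12, (4,3) g=4 f=10, (5,3) g=3 f=10, (6,1) g=2 f=12, (6,3) g=2 f=10, (7,1) g=1 f=12, (7,3) g=1 f=10]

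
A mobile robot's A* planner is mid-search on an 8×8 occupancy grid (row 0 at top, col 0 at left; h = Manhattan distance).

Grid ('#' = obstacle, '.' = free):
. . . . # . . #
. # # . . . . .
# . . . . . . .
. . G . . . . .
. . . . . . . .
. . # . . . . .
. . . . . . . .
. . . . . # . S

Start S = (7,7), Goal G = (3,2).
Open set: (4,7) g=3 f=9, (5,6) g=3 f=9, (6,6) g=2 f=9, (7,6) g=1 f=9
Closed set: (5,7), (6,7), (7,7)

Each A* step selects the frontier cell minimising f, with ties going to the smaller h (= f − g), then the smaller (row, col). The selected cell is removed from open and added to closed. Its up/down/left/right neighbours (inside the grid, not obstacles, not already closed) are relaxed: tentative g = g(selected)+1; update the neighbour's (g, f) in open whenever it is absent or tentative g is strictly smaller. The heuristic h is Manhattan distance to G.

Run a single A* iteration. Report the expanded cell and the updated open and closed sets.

expanded=(4,7); open=[(3,7) g=4 f=9, (4,6) g=4 f=9, (5,6) g=3 f=9, (6,6) g=2 f=9, (7,6) g=1 f=9]; closed=[(4,7), (5,7), (6,7), (7,7)]

step 1: expand (4,7) (f=9, h=6) → closed; open now [(3,7) g=4 f=9, (4,6) g=4 f=9, (5,6) g=3 f=9, (6,6) g=2 f=9, (7,6) g=1 f=9]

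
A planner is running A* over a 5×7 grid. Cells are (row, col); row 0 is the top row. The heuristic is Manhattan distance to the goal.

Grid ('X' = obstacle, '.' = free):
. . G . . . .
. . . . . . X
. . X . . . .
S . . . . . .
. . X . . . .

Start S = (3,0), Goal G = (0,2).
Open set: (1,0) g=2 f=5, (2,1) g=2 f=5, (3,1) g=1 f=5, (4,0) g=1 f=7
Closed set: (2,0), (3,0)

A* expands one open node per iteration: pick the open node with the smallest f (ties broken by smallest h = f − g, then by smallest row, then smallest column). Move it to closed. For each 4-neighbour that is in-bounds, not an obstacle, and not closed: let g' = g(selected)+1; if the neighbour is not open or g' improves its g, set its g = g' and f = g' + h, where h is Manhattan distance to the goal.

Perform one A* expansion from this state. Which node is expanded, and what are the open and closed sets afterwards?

expanded=(1,0); open=[(0,0) g=3 f=5, (1,1) g=3 f=5, (2,1) g=2 f=5, (3,1) g=1 f=5, (4,0) g=1 f=7]; closed=[(1,0), (2,0), (3,0)]

step 1: expand (1,0) (f=5, h=3) → closed; open now [(0,0) g=3 f=5, (1,1) g=3 f=5, (2,1) g=2 f=5, (3,1) g=1 f=5, (4,0) g=1 f=7]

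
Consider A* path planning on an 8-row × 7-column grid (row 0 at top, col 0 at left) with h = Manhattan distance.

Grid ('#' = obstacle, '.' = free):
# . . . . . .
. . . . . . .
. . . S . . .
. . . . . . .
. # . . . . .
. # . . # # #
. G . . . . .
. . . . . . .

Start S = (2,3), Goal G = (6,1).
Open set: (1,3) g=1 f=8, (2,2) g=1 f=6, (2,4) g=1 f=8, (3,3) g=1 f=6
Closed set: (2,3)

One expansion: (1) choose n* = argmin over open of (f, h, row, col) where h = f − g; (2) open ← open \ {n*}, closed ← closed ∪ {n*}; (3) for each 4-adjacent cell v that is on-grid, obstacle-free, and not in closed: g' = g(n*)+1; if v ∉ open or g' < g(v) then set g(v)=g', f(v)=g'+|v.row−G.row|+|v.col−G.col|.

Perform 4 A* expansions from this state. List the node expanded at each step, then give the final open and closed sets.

step 1: expand (2,2) (f=6, h=5) → closed; open now [(1,2) g=2 f=8, (1,3) g=1 f=8, (2,1) g=2 f=6, (2,4) g=1 f=8, (3,2) g=2 f=6, (3,3) g=1 f=6]
step 2: expand (2,1) (f=6, h=4) → closed; open now [(1,1) g=3 f=8, (1,2) g=2 f=8, (1,3) g=1 f=8, (2,0) g=3 f=8, (2,4) g=1 f=8, (3,1) g=3 f=6, (3,2) g=2 f=6, (3,3) g=1 f=6]
step 3: expand (3,1) (f=6, h=3) → closed; open now [(1,1) g=3 f=8, (1,2) g=2 f=8, (1,3) g=1 f=8, (2,0) g=3 f=8, (2,4) g=1 f=8, (3,0) g=4 f=8, (3,2) g=2 f=6, (3,3) g=1 f=6]
step 4: expand (3,2) (f=6, h=4) → closed; open now [(1,1) g=3 f=8, (1,2) g=2 f=8, (1,3) g=1 f=8, (2,0) g=3 f=8, (2,4) g=1 f=8, (3,0) g=4 f=8, (3,3) g=1 f=6, (4,2) g=3 f=6]

order=[(2,2) → (2,1) → (3,1) → (3,2)]; open=[(1,1) g=3 f=8, (1,2) g=2 f=8, (1,3) g=1 f=8, (2,0) g=3 f=8, (2,4) g=1 f=8, (3,0) g=4 f=8, (3,3) g=1 f=6, (4,2) g=3 f=6]; closed=[(2,1), (2,2), (2,3), (3,1), (3,2)]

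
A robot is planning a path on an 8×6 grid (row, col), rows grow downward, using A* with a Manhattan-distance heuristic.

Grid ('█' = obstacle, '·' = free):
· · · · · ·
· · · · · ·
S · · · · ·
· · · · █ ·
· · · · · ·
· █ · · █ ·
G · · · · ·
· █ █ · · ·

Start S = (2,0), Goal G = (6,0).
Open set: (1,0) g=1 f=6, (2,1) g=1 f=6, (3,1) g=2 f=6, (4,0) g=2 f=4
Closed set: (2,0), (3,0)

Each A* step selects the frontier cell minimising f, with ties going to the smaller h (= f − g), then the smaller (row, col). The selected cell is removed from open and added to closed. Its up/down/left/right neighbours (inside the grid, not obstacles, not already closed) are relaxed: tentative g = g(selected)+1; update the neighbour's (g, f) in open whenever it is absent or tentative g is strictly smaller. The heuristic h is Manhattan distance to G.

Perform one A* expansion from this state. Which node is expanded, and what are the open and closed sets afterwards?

expanded=(4,0); open=[(1,0) g=1 f=6, (2,1) g=1 f=6, (3,1) g=2 f=6, (4,1) g=3 f=6, (5,0) g=3 f=4]; closed=[(2,0), (3,0), (4,0)]

step 1: expand (4,0) (f=4, h=2) → closed; open now [(1,0) g=1 f=6, (2,1) g=1 f=6, (3,1) g=2 f=6, (4,1) g=3 f=6, (5,0) g=3 f=4]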